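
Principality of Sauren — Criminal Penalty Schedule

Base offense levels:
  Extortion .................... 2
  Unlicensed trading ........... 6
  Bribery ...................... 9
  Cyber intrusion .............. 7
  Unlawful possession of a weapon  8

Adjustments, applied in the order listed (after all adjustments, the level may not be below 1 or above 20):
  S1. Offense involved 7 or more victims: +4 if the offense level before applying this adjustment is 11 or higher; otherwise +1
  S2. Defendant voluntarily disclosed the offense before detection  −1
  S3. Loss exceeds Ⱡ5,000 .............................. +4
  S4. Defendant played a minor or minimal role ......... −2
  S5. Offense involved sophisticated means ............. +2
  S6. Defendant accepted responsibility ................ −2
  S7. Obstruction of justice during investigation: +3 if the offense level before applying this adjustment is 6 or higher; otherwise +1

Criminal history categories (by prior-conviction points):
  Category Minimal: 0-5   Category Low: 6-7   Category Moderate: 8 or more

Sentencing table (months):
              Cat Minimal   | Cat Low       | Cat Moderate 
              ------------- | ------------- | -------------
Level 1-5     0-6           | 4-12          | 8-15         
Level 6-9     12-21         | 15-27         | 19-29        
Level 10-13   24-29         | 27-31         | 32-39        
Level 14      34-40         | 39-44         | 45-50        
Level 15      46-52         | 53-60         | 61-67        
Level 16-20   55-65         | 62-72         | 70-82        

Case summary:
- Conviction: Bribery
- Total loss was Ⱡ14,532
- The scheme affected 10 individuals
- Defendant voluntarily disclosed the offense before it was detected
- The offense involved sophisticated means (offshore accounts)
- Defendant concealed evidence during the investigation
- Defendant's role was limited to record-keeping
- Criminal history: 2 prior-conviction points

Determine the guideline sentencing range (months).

55-65 months

Base offense level for bribery: 9.
S1 applies (level before this adjustment is 9 < 11, so +1): 9 + 1 = 10.
S2 applies: 10 − 1 = 9.
S3 applies: 9 + 4 = 13.
S4 applies: 13 − 2 = 11.
S5 applies: 11 + 2 = 13.
S6 does not apply.
S7 applies (level before this adjustment is 13 ≥ 6, so +3): 13 + 3 = 16.
Final offense level: 16.
Criminal history: 2 prior points → Category Minimal (0-5).
Level 16 falls in the 16-20 band.
Grid: Level 16-20 × Category Minimal = 55-65 months.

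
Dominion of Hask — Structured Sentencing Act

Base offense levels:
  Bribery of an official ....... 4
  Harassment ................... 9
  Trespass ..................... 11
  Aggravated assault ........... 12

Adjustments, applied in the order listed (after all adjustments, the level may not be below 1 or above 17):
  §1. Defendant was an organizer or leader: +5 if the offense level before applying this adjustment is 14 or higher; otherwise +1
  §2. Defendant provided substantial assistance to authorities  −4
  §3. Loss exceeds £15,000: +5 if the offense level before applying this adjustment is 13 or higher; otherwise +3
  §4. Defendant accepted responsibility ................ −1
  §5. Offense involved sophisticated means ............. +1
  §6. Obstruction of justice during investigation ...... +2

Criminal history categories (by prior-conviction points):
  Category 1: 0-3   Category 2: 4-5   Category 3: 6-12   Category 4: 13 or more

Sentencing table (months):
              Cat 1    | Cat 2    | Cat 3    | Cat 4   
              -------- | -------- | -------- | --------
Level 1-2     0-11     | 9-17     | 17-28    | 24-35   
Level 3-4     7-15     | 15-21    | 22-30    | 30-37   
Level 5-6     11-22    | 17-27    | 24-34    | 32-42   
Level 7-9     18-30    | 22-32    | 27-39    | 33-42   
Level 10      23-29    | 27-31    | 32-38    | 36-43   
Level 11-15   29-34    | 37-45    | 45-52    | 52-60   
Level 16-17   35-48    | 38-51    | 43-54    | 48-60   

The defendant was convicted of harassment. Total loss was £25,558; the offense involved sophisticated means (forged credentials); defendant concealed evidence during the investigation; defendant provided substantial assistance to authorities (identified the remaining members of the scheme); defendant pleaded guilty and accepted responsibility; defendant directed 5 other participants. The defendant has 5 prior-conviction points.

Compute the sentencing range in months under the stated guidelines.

Base offense level for harassment: 9.
§1 applies (level before this adjustment is 9 < 14, so +1): 9 + 1 = 10.
§2 applies: 10 − 4 = 6.
§3 applies (level before this adjustment is 6 < 13, so +3): 6 + 3 = 9.
§4 applies: 9 − 1 = 8.
§5 applies: 8 + 1 = 9.
§6 applies: 9 + 2 = 11.
Final offense level: 11.
Criminal history: 5 prior points → Category 2 (4-5).
Level 11 falls in the 11-15 band.
Grid: Level 11-15 × Category 2 = 37-45 months.

37-45 months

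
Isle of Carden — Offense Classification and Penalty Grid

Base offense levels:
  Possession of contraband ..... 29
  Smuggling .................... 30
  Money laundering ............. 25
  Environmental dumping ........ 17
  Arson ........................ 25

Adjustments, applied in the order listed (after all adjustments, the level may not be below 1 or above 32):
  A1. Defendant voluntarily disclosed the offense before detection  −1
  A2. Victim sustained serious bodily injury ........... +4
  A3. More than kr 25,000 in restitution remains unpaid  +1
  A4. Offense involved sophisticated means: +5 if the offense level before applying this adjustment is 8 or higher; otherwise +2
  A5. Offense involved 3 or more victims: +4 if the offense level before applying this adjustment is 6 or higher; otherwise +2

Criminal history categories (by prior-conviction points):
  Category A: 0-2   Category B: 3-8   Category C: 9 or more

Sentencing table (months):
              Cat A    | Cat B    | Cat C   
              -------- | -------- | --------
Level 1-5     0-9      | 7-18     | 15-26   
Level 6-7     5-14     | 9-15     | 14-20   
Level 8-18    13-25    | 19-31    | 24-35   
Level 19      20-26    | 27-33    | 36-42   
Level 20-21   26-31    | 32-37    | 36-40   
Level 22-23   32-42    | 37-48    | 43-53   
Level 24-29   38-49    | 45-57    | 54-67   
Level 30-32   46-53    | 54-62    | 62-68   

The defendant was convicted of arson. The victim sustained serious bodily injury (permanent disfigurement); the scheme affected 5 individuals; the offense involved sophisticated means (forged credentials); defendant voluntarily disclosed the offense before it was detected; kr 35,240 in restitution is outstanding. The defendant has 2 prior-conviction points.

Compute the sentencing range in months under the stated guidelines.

Base offense level for arson: 25.
A1 applies: 25 − 1 = 24.
A2 applies: 24 + 4 = 28.
A3 applies: 28 + 1 = 29.
A4 applies (level before this adjustment is 29 ≥ 8, so +5): 29 + 5 = 34.
A5 applies (level before this adjustment is 34 ≥ 6, so +4): 34 + 4 = 38.
Level 38 exceeds the maximum of 32; capped at 32.
Final offense level: 32.
Criminal history: 2 prior points → Category A (0-2).
Level 32 falls in the 30-32 band.
Grid: Level 30-32 × Category A = 46-53 months.

46-53 months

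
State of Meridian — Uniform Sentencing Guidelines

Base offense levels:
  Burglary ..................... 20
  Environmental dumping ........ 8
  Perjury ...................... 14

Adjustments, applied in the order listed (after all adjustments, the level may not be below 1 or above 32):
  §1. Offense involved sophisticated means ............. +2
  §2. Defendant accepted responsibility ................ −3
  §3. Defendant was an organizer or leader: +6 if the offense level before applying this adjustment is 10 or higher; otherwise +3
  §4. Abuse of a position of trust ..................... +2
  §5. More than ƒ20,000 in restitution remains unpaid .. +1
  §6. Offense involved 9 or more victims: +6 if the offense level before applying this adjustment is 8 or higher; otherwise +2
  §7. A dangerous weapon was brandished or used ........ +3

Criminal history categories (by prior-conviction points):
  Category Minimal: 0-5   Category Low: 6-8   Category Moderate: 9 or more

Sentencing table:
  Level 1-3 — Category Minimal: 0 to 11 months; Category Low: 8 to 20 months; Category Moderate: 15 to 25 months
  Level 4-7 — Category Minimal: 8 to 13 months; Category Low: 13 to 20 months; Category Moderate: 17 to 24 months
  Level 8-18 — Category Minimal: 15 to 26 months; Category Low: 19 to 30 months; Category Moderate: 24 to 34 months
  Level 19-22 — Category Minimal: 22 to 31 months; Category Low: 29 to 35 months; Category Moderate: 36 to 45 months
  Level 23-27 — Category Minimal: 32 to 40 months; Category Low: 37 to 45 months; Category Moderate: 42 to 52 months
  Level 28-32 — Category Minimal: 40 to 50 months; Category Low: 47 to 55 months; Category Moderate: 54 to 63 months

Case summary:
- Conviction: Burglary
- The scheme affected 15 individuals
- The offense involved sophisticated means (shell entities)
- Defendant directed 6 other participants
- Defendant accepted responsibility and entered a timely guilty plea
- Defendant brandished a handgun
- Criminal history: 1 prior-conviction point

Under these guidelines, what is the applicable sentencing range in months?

40-50 months

Base offense level for burglary: 20.
§1 applies: 20 + 2 = 22.
§2 applies: 22 − 3 = 19.
§3 applies (level before this adjustment is 19 ≥ 10, so +6): 19 + 6 = 25.
§4 does not apply.
§5 does not apply.
§6 applies (level before this adjustment is 25 ≥ 8, so +6): 25 + 6 = 31.
§7 applies: 31 + 3 = 34.
Level 34 exceeds the maximum of 32; capped at 32.
Final offense level: 32.
Criminal history: 1 prior point → Category Minimal (0-5).
Level 32 falls in the 28-32 band.
Grid: Level 28-32 × Category Minimal = 40-50 months.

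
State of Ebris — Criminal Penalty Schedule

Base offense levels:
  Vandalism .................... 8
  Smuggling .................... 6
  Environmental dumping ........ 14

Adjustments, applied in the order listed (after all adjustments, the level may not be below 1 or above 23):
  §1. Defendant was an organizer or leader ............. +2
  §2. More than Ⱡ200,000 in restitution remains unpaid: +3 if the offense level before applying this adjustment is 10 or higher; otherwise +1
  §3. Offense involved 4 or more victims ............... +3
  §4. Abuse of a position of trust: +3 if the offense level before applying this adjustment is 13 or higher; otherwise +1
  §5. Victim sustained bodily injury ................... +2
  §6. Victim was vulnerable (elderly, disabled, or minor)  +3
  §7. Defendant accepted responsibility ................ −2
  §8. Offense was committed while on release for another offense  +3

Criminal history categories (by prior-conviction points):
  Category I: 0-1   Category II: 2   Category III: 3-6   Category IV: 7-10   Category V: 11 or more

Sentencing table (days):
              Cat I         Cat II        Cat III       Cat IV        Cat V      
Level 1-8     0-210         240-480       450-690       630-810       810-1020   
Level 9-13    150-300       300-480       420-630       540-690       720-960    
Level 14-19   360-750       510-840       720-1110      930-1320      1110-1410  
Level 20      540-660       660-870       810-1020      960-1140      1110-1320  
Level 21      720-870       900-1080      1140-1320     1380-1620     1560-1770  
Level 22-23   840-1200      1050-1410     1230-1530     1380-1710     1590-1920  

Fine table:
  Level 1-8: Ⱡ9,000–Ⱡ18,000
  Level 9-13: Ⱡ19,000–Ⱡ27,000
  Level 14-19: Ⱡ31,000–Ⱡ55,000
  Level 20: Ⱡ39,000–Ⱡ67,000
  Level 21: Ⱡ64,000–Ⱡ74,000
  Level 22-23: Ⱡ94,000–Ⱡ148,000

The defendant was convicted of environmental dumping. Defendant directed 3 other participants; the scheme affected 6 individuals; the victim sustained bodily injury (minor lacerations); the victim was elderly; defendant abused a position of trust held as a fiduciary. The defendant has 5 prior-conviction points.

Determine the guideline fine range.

Base offense level for environmental dumping: 14.
§1 applies: 14 + 2 = 16.
§3 applies: 16 + 3 = 19.
§4 applies (level before this adjustment is 19 ≥ 13, so +3): 19 + 3 = 22.
§5 applies: 22 + 2 = 24.
§6 applies: 24 + 3 = 27.
§7 does not apply.
§8 does not apply.
Level 27 exceeds the maximum of 23; capped at 23.
Final offense level: 23.
Level 23 falls in the 22-23 band.
Fine table: Level 22-23 → Ⱡ94,000–Ⱡ148,000.

Ⱡ94,000–Ⱡ148,000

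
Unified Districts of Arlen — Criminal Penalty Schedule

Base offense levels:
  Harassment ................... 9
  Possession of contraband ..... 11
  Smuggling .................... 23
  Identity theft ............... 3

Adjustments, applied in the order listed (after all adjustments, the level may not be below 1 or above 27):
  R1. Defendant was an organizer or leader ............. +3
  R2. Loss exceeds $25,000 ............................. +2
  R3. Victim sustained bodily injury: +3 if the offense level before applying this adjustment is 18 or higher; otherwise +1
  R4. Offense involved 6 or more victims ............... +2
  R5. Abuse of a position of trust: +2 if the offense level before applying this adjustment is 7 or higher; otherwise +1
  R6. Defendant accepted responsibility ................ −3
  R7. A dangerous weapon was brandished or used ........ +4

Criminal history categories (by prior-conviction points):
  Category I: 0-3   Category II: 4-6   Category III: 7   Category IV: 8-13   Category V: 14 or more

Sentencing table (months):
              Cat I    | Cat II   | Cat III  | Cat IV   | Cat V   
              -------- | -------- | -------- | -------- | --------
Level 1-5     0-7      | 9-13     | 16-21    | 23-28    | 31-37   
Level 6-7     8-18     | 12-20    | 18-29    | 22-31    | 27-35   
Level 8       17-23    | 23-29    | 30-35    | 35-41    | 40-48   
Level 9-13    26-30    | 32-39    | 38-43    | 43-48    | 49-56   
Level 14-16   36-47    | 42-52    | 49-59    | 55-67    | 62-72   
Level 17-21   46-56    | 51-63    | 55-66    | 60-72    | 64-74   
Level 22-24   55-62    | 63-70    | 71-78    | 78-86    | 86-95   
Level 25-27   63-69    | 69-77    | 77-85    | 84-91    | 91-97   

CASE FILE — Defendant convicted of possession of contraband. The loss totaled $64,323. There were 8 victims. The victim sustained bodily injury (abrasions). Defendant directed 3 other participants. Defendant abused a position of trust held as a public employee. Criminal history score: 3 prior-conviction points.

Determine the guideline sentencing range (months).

Base offense level for possession of contraband: 11.
R1 applies: 11 + 3 = 14.
R2 applies: 14 + 2 = 16.
R3 applies (level before this adjustment is 16 < 18, so +1): 16 + 1 = 17.
R4 applies: 17 + 2 = 19.
R5 applies (level before this adjustment is 19 ≥ 7, so +2): 19 + 2 = 21.
R6 does not apply.
Final offense level: 21.
Criminal history: 3 prior points → Category I (0-3).
Level 21 falls in the 17-21 band.
Grid: Level 17-21 × Category I = 46-56 months.

46-56 months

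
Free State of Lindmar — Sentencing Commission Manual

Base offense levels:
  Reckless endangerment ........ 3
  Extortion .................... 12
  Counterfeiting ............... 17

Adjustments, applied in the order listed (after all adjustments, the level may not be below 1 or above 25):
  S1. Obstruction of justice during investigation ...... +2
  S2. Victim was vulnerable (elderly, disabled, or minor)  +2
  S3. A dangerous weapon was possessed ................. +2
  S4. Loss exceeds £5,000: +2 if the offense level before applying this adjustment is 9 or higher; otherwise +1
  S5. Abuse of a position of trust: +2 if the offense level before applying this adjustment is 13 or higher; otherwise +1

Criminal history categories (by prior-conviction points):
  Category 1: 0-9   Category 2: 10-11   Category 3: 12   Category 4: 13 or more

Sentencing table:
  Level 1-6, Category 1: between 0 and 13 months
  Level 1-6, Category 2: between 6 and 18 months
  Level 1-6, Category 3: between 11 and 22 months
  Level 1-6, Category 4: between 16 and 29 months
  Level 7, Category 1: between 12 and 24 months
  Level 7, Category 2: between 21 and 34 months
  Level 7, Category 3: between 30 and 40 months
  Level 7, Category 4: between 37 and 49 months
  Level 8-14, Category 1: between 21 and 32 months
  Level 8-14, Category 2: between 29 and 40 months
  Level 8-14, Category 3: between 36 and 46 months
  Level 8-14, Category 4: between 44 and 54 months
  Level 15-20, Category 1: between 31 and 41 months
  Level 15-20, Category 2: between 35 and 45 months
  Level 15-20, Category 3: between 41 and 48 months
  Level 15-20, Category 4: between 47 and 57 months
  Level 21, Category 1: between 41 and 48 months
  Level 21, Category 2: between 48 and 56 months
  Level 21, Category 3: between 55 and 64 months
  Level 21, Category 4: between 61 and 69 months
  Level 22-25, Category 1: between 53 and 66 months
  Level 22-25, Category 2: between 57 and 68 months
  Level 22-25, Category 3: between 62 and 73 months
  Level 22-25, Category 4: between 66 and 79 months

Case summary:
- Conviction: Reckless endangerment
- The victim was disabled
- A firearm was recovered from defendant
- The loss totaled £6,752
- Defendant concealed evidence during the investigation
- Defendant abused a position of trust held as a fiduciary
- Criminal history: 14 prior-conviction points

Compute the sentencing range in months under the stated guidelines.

Base offense level for reckless endangerment: 3.
S1 applies: 3 + 2 = 5.
S2 applies: 5 + 2 = 7.
S3 applies: 7 + 2 = 9.
S4 applies (level before this adjustment is 9 ≥ 9, so +2): 9 + 2 = 11.
S5 applies (level before this adjustment is 11 < 13, so +1): 11 + 1 = 12.
Final offense level: 12.
Criminal history: 14 prior points → Category 4 (13+).
Level 12 falls in the 8-14 band.
Grid: Level 8-14 × Category 4 = 44-54 months.

44-54 months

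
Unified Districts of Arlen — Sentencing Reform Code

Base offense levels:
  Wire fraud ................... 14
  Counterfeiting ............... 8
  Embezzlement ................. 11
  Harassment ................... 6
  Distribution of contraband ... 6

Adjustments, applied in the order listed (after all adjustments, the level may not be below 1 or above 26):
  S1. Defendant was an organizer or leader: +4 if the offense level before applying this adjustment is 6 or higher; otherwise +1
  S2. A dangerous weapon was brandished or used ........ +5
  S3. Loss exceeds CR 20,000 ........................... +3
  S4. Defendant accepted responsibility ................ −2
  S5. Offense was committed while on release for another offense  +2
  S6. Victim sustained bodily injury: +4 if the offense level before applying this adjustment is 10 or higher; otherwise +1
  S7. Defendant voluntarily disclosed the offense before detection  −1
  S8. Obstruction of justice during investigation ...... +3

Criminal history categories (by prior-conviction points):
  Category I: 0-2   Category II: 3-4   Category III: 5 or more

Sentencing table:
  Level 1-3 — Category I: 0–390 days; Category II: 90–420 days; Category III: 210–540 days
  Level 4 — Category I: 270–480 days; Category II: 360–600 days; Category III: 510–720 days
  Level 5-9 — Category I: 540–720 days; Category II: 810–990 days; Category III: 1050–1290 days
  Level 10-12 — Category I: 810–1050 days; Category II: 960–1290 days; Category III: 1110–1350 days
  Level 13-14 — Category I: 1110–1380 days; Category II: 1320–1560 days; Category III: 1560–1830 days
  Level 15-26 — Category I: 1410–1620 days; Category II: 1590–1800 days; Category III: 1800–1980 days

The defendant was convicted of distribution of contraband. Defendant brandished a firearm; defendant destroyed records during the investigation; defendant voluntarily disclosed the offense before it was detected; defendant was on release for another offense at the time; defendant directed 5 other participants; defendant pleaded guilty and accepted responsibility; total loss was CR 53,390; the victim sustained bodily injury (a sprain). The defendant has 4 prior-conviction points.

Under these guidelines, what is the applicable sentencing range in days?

1590-1800 days

Base offense level for distribution of contraband: 6.
S1 applies (level before this adjustment is 6 ≥ 6, so +4): 6 + 4 = 10.
S2 applies: 10 + 5 = 15.
S3 applies: 15 + 3 = 18.
S4 applies: 18 − 2 = 16.
S5 applies: 16 + 2 = 18.
S6 applies (level before this adjustment is 18 ≥ 10, so +4): 18 + 4 = 22.
S7 applies: 22 − 1 = 21.
S8 applies: 21 + 3 = 24.
Final offense level: 24.
Criminal history: 4 prior points → Category II (3-4).
Level 24 falls in the 15-26 band.
Grid: Level 15-26 × Category II = 1590-1800 days.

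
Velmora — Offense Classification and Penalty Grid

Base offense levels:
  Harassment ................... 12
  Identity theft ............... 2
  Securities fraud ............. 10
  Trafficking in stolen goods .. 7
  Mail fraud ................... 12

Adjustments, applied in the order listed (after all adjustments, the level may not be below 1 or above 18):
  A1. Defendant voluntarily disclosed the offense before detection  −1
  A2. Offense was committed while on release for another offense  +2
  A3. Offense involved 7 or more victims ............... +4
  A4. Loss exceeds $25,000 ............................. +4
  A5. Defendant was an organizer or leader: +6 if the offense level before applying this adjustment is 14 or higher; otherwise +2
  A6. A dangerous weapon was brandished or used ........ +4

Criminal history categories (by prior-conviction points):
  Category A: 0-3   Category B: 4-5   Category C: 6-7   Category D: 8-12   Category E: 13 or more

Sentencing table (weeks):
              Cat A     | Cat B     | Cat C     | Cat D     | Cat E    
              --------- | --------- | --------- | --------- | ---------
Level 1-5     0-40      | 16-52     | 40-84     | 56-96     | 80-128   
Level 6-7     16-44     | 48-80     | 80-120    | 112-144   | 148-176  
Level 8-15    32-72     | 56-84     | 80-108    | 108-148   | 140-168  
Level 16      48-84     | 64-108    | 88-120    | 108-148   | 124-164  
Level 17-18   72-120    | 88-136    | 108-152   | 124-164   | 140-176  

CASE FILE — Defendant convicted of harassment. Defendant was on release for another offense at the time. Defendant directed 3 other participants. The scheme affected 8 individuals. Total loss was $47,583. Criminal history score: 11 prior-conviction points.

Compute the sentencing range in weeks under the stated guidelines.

124-164 weeks

Base offense level for harassment: 12.
A1 does not apply.
A2 applies: 12 + 2 = 14.
A3 applies: 14 + 4 = 18.
A4 applies: 18 + 4 = 22.
A5 applies (level before this adjustment is 22 ≥ 14, so +6): 22 + 6 = 28.
A6 does not apply.
Level 28 exceeds the maximum of 18; capped at 18.
Final offense level: 18.
Criminal history: 11 prior points → Category D (8-12).
Level 18 falls in the 17-18 band.
Grid: Level 17-18 × Category D = 124-164 weeks.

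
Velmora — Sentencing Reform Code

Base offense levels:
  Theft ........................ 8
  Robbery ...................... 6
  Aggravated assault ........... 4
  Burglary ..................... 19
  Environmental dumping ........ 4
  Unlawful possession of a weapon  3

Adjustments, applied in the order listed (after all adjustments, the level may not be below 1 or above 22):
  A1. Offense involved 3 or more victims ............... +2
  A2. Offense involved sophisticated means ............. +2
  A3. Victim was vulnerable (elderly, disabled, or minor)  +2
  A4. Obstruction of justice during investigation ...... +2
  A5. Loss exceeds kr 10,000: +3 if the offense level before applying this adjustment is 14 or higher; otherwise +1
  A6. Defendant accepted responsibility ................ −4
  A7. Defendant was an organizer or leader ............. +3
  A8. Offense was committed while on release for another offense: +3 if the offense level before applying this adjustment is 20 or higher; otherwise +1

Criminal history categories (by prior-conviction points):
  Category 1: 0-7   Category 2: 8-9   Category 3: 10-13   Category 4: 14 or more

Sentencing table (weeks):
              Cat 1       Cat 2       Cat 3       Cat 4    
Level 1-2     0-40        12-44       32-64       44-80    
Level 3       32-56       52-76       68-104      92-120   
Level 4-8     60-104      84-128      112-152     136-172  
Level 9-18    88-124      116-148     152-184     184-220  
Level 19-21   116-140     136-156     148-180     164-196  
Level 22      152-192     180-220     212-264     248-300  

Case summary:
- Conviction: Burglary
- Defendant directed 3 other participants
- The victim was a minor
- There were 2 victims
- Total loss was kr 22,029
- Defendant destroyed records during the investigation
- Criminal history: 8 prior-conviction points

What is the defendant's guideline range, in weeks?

Base offense level for burglary: 19.
A2 does not apply.
A3 applies: 19 + 2 = 21.
A4 applies: 21 + 2 = 23.
A5 applies (level before this adjustment is 23 ≥ 14, so +3): 23 + 3 = 26.
A7 applies: 26 + 3 = 29.
A8 does not apply.
Level 29 exceeds the maximum of 22; capped at 22.
Final offense level: 22.
Criminal history: 8 prior points → Category 2 (8-9).
Level 22 falls in the 22 band.
Grid: Level 22 × Category 2 = 180-220 weeks.

180-220 weeks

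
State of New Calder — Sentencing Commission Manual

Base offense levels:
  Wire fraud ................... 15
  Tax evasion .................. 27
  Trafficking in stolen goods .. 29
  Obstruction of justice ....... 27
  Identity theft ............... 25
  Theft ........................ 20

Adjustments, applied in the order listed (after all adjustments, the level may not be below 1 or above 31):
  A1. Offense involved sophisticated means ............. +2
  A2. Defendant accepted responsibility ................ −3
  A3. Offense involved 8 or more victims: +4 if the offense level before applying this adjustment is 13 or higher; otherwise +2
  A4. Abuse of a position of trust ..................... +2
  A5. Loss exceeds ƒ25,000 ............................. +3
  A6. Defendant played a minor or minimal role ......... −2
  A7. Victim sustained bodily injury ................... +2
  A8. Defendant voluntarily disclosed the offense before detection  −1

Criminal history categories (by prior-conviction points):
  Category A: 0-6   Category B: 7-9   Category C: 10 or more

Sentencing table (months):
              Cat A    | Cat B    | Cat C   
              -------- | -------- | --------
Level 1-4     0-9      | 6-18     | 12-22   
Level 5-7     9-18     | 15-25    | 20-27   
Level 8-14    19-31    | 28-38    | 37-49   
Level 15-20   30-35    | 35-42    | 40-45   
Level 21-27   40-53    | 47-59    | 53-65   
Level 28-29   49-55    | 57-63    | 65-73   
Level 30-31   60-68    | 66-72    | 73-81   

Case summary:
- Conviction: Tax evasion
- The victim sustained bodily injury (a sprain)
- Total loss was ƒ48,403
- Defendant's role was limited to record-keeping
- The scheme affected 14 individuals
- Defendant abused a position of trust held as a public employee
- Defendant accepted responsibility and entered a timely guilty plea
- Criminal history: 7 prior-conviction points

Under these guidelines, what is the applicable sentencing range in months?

Base offense level for tax evasion: 27.
A1 does not apply.
A2 applies: 27 − 3 = 24.
A3 applies (level before this adjustment is 24 ≥ 13, so +4): 24 + 4 = 28.
A4 applies: 28 + 2 = 30.
A5 applies: 30 + 3 = 33.
A6 applies: 33 − 2 = 31.
A7 applies: 31 + 2 = 33.
Level 33 exceeds the maximum of 31; capped at 31.
Final offense level: 31.
Criminal history: 7 prior points → Category B (7-9).
Level 31 falls in the 30-31 band.
Grid: Level 30-31 × Category B = 66-72 months.

66-72 months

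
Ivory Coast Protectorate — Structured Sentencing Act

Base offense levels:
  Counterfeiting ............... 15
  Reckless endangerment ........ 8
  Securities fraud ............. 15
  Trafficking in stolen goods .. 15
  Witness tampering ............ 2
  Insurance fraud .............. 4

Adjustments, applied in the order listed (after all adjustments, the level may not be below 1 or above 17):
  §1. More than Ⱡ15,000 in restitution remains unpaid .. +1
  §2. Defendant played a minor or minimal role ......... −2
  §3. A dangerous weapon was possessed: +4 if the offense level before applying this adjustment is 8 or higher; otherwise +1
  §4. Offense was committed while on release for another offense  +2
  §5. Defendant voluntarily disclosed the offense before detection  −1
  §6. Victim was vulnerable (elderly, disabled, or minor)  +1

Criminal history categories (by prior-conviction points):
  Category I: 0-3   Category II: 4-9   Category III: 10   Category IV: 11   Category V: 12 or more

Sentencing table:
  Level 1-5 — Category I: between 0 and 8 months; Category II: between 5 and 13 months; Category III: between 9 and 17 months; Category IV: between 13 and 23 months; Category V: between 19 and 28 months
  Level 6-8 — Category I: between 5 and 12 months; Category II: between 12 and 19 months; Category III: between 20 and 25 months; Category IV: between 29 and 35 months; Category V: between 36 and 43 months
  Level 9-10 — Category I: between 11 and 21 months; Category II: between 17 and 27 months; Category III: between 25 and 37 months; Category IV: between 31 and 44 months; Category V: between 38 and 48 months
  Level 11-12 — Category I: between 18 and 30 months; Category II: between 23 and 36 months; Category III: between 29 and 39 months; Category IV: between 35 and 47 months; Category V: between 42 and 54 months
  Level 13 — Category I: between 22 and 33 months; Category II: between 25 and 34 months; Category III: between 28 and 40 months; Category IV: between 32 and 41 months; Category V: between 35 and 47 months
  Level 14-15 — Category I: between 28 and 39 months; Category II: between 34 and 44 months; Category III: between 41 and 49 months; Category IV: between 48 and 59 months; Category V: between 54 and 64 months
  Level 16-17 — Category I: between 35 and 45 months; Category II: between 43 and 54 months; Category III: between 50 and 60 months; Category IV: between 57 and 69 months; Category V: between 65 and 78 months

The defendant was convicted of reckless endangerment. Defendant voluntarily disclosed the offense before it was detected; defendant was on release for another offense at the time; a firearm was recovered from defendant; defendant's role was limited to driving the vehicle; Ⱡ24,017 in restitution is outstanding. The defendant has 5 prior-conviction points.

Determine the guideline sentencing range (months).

17-27 months

Base offense level for reckless endangerment: 8.
§1 applies: 8 + 1 = 9.
§2 applies: 9 − 2 = 7.
§3 applies (level before this adjustment is 7 < 8, so +1): 7 + 1 = 8.
§4 applies: 8 + 2 = 10.
§5 applies: 10 − 1 = 9.
Final offense level: 9.
Criminal history: 5 prior points → Category II (4-9).
Level 9 falls in the 9-10 band.
Grid: Level 9-10 × Category II = 17-27 months.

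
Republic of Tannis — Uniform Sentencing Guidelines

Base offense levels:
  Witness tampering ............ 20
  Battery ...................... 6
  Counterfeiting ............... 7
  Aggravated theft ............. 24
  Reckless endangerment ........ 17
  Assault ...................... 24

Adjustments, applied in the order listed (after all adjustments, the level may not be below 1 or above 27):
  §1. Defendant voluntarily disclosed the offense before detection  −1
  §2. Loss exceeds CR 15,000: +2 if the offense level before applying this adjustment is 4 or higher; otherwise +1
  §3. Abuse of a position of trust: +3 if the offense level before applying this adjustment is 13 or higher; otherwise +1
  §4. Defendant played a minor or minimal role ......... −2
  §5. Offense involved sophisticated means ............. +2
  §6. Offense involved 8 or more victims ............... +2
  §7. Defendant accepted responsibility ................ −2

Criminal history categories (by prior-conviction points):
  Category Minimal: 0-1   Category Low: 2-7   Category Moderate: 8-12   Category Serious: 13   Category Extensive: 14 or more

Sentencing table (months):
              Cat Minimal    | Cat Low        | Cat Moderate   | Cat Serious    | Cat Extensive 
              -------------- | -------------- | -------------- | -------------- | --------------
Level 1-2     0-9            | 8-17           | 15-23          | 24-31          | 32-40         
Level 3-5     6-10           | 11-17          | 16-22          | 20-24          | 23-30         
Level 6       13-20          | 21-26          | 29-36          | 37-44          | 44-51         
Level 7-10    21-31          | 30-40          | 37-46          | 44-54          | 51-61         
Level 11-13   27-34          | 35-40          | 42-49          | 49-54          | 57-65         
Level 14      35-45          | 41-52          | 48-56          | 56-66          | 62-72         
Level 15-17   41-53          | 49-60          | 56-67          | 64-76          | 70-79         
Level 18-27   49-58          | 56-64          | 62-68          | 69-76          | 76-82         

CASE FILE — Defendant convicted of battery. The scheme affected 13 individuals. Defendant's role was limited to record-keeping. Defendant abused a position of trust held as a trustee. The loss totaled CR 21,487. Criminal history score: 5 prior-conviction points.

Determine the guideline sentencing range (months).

30-40 months

Base offense level for battery: 6.
§1 does not apply.
§2 applies (level before this adjustment is 6 ≥ 4, so +2): 6 + 2 = 8.
§3 applies (level before this adjustment is 8 < 13, so +1): 8 + 1 = 9.
§4 applies: 9 − 2 = 7.
§5 does not apply.
§6 applies: 7 + 2 = 9.
Final offense level: 9.
Criminal history: 5 prior points → Category Low (2-7).
Level 9 falls in the 7-10 band.
Grid: Level 7-10 × Category Low = 30-40 months.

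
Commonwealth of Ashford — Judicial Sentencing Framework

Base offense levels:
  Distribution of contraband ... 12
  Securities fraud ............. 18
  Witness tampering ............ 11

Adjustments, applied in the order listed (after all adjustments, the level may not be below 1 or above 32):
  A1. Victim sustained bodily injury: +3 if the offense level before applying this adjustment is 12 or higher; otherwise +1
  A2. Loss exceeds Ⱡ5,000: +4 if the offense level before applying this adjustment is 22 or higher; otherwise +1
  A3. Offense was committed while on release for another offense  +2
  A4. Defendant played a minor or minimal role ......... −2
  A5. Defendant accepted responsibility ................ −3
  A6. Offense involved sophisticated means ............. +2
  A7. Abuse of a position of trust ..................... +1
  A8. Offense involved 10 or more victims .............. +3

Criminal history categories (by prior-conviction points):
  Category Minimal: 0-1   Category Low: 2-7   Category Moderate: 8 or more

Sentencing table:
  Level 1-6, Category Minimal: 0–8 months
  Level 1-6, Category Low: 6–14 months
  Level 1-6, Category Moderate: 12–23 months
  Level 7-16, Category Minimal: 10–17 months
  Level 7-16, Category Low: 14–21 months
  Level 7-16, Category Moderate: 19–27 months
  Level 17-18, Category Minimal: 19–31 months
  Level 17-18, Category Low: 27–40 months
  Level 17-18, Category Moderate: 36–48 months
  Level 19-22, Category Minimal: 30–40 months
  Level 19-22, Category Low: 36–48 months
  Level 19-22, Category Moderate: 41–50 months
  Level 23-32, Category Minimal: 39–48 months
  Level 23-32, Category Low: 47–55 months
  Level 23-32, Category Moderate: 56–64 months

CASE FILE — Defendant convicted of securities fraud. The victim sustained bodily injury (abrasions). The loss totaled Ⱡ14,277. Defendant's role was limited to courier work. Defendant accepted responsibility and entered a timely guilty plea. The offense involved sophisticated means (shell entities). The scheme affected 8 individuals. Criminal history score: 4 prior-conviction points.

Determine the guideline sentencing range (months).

36-48 months

Base offense level for securities fraud: 18.
A1 applies (level before this adjustment is 18 ≥ 12, so +3): 18 + 3 = 21.
A2 applies (level before this adjustment is 21 < 22, so +1): 21 + 1 = 22.
A4 applies: 22 − 2 = 20.
A5 applies: 20 − 3 = 17.
A6 applies: 17 + 2 = 19.
Final offense level: 19.
Criminal history: 4 prior points → Category Low (2-7).
Level 19 falls in the 19-22 band.
Grid: Level 19-22 × Category Low = 36-48 months.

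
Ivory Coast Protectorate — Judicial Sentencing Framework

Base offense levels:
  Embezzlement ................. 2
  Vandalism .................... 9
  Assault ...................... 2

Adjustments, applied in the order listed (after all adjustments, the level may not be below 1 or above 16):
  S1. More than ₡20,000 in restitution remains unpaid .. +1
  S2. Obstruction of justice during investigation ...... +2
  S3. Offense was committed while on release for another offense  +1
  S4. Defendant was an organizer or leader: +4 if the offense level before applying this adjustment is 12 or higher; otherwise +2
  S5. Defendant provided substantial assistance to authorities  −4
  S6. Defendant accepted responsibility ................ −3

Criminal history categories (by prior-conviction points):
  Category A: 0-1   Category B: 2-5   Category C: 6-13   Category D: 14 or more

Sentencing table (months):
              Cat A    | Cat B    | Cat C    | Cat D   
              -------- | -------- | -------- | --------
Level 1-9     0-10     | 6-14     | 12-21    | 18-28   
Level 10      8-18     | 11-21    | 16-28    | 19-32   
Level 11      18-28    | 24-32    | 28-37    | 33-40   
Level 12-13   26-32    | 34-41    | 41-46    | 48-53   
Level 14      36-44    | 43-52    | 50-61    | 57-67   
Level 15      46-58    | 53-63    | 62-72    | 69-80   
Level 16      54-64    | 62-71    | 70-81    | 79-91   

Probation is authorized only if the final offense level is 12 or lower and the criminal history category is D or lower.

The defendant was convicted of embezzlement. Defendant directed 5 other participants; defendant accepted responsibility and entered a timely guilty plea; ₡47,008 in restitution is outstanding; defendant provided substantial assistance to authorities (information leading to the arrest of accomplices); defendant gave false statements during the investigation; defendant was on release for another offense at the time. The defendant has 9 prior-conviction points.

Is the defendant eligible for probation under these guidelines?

Base offense level for embezzlement: 2.
S1 applies: 2 + 1 = 3.
S2 applies: 3 + 2 = 5.
S3 applies: 5 + 1 = 6.
S4 applies (level before this adjustment is 6 < 12, so +2): 6 + 2 = 8.
S5 applies: 8 − 4 = 4.
S6 applies: 4 − 3 = 1.
Final offense level: 1.
Criminal history: 9 prior points → Category C (6-13).
Level 1 falls in the 1-9 band.
Grid: Level 1-9 × Category C = 12-21 months.
Probation check: level 1 ≤ 12 and category C ≤ D → eligible.

Yes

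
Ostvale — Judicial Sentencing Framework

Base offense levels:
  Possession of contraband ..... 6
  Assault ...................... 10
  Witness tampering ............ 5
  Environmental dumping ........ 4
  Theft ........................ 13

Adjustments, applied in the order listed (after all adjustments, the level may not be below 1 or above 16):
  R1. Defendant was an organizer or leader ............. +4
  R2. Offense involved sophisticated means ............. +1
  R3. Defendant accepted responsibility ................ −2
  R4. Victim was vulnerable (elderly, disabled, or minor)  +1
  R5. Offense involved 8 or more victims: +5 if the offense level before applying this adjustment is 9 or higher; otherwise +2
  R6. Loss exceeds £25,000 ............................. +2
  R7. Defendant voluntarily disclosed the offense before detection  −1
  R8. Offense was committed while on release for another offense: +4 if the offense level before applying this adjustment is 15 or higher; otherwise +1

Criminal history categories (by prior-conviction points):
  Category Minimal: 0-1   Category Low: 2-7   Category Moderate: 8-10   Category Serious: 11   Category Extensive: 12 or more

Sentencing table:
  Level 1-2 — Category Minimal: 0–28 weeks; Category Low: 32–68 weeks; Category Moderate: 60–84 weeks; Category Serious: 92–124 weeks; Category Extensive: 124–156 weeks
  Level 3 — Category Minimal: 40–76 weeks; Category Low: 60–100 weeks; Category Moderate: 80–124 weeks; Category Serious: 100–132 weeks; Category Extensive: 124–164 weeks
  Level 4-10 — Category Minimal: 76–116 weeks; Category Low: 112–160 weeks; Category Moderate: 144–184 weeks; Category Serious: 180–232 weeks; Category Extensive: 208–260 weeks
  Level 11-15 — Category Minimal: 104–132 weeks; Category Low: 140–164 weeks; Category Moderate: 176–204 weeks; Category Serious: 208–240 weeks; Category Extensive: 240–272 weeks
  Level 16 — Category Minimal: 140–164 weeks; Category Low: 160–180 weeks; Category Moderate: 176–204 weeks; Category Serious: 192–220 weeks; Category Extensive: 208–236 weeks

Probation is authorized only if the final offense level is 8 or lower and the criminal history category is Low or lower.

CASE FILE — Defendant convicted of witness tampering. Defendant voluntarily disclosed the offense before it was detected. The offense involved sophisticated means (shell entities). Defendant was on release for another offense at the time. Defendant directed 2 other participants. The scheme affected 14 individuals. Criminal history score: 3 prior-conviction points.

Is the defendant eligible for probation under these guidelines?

Base offense level for witness tampering: 5.
R1 applies: 5 + 4 = 9.
R2 applies: 9 + 1 = 10.
R5 applies (level before this adjustment is 10 ≥ 9, so +5): 10 + 5 = 15.
R7 applies: 15 − 1 = 14.
R8 applies (level before this adjustment is 14 < 15, so +1): 14 + 1 = 15.
Final offense level: 15.
Criminal history: 3 prior points → Category Low (2-7).
Level 15 falls in the 11-15 band.
Grid: Level 11-15 × Category Low = 140-164 weeks.
Probation check: level 15 > 8 and category Low ≤ Low → not eligible.

No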